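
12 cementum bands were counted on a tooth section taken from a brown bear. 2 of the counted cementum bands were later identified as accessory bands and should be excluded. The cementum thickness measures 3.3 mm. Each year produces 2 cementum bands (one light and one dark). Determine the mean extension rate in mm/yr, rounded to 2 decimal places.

0.66 mm/yr

Correcting the raw count gives 12 − 2 = 10 true cementum bands.
10 cementum bands at 2 per year is 10 / 2 = 5 years.
3.3 mm over 5 years gives 3.3 / 5 ≈ 0.66 mm/yr.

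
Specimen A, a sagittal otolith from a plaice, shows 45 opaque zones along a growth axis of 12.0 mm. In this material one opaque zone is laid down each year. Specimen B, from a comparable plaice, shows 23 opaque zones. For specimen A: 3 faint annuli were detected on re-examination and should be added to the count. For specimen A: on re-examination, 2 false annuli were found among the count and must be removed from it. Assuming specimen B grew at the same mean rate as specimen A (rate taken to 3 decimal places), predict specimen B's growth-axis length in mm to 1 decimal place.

6.0 mm

Specimen A: after corrections the count is 45 − 2 + 3 = 46 opaque zones.
A: 12.0 mm over 46 years gives 12.0 / 46 ≈ 0.261 mm per year.
For B, 0.261 mm/year × 23 years = 6.0 mm.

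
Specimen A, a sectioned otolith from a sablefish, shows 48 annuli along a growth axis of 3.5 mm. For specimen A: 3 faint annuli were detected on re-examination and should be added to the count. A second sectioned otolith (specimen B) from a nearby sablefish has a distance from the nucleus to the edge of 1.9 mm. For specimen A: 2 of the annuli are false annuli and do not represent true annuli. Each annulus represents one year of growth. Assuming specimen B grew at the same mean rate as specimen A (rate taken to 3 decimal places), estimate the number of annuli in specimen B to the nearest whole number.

Specimen A: true annulus count = 48 − 2 + 3 = 49.
A: Mean rate = 3.5 mm / 49 years ≈ 0.071 mm/yr.
B spans 1.9 / 0.071 = 26.76 years ≈ 27 annuli.

27 annuli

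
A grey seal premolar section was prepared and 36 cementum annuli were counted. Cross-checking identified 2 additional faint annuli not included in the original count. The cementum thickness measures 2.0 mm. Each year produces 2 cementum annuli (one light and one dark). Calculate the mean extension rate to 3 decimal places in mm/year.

0.105 mm/year

Correcting the raw count gives 36 + 2 = 38 true cementum annuli.
With 2 cementum annuli per year, 38 / 2 = 19 years.
2.0 mm over 19 years gives 2.0 / 19 ≈ 0.105 mm/year.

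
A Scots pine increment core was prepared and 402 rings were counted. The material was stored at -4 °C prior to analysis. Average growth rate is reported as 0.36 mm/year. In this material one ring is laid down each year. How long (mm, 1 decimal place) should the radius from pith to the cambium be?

144.7 mm

402 years of growth are recorded.
Length ≈ 0.36 × 402 = 144.7 mm.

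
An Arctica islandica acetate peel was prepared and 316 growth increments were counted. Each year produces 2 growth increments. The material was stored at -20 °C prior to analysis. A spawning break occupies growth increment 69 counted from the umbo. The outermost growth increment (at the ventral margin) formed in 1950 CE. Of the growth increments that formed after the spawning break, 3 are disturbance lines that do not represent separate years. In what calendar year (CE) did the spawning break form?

1828 CE

The spawning break sits at growth increment 69 from the umbo, so 316 − 69 = 247 growth increments formed after it.
Excluding 3 false growth increments: 247 − 3 = 244.
With 2 growth increments per year, 244 / 2 = 122 years.
1950 − 122 = 1828 CE.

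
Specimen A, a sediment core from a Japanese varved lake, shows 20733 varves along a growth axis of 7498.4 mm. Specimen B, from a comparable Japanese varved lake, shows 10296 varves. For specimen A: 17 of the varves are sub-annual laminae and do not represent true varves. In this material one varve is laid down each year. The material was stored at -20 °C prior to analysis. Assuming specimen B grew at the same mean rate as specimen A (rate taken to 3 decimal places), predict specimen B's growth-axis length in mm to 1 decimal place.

3727.2 mm

Specimen A: true varve count = 20733 − 17 = 20716.
A: Mean rate = 7498.4 mm / 20716 years ≈ 0.362 mm/yr.
B's length ≈ 0.362 × 10296 = 3727.2 mm.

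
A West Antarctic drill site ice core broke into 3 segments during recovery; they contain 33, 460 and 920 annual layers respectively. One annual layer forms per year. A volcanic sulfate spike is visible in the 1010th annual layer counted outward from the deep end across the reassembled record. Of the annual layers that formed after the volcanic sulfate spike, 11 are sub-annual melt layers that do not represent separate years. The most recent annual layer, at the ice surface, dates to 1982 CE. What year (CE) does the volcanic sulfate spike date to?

Total annual layers = 33 + 460 + 920 = 1413.
1413 − 1010 = 403 annual layers lie beyond the volcanic sulfate spike toward the ice surface.
Excluding 11 false annual layers: 403 − 11 = 392.
The annual layer at the ice surface is 1982 CE, so the volcanic sulfate spike dates to 1982 − 392 = 1590 CE.

1590 CE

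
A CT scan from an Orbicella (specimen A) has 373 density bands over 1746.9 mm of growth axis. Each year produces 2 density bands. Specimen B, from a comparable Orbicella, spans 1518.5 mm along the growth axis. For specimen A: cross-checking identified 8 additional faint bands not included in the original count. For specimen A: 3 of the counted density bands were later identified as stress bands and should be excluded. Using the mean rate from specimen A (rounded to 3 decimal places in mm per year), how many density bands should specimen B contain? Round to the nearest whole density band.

Specimen A: true density band count = 373 − 3 + 8 = 378.
Specimen A: 378 density bands at 2 per year is 378 / 2 = 189 years.
A: Extension rate ≈ 1746.9 / 189 = 9.243 mm/year.
For B, 1518.5 / 9.243 = 164.29 years; at 2 density bands per year that is 164.29 × 2 ≈ 329 density bands.

329 density bands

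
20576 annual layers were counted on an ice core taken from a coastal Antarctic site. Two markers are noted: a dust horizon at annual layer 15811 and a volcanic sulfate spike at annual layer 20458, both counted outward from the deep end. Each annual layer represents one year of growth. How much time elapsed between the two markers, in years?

20458 − 15811 = 4647 annual layers lie between the two events.
At one annual layer per year, 4647 years elapsed between them.

4647 years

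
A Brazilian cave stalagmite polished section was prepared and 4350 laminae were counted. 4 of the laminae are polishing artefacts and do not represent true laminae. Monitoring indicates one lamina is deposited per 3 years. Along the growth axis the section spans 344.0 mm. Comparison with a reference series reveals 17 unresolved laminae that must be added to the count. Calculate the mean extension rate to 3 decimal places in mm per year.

0.026 mm per year

True lamina count = 4350 − 4 + 17 = 4363.
At 3 years per lamina, 4363 × 3 = 13089 years.
344.0 mm over 13089 years gives 344.0 / 13089 ≈ 0.026 mm per year.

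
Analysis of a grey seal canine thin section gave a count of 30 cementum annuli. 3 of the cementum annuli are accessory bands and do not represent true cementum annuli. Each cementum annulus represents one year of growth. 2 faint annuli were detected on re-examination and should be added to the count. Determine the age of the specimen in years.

After corrections the count is 30 − 3 + 2 = 29 cementum annuli.
At one cementum annulus per year, that is 29 years.

29 years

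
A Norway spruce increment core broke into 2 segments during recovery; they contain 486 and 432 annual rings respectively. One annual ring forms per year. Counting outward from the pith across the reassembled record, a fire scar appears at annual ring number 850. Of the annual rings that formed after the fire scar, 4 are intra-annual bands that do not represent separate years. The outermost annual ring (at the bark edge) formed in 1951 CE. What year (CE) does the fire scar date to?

Total annual rings = 486 + 432 = 918.
Between annual ring 850 and the bark edge there are 918 − 850 = 68 annual rings.
68 − 4 false = 64 true annual rings after the fire scar.
The annual ring at the bark edge is 1951 CE, so the fire scar dates to 1951 − 64 = 1887 CE.

1887 CE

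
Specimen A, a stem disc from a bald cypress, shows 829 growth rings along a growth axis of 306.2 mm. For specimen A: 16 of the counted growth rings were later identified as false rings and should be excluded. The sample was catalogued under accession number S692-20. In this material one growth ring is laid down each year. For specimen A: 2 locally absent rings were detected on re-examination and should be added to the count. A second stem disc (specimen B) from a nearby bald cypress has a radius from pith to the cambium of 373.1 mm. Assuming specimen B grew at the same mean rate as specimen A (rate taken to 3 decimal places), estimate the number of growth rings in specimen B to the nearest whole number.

Specimen A: adjusted count: 829 − 16 + 2 = 815 growth rings.
A: 306.2 mm over 815 years gives 306.2 / 815 ≈ 0.376 mm/year.
Specimen B: 373.1 mm / 0.376 mm per year = 992.29 years ≈ 992 growth rings.

992 growth rings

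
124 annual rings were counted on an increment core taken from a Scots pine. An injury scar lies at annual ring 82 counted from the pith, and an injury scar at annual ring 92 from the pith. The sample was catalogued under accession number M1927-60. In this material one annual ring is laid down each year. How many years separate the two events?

Separation: 92 − 82 = 10 annual rings.
At one annual ring per year, 10 years elapsed between them.

10 years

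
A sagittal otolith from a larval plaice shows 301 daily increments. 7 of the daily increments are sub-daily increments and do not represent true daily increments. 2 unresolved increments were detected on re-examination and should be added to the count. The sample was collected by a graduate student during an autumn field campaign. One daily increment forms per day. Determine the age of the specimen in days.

Correcting the raw count gives 301 − 7 + 2 = 296 true daily increments.
One daily increment per day makes the duration 296 days.

296 days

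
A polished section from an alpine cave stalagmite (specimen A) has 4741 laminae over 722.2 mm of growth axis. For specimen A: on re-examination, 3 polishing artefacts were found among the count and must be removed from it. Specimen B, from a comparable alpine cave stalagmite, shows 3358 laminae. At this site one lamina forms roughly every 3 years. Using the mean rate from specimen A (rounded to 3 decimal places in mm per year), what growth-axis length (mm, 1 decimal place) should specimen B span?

513.8 mm

Specimen A: correcting the raw count gives 4741 − 3 = 4738 true laminae.
Specimen A: at 3 years per lamina, 4738 × 3 = 14214 years.
A: Extension rate ≈ 722.2 / 14214 = 0.051 mm/year.
Specimen B: 3358 laminae at 3 years each span 3358 × 3 = 10074 years. Length of B = 0.051 × 10074 = 513.8 mm.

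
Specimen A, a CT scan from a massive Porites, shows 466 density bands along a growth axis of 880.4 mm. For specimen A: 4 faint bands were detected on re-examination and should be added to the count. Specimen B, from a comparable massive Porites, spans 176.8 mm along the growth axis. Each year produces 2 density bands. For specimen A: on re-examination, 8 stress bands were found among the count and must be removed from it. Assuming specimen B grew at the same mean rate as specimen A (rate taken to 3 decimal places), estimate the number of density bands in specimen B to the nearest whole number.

Specimen A: correcting the raw count gives 466 − 8 + 4 = 462 true density bands.
Specimen A: 462 density bands at 2 per year is 462 / 2 = 231 years.
A: Mean rate = 880.4 mm / 231 years ≈ 3.811 mm/year.
For B, 176.8 / 3.811 = 46.39 years; at 2 density bands per year that is 46.39 × 2 ≈ 93 density bands.

93 density bands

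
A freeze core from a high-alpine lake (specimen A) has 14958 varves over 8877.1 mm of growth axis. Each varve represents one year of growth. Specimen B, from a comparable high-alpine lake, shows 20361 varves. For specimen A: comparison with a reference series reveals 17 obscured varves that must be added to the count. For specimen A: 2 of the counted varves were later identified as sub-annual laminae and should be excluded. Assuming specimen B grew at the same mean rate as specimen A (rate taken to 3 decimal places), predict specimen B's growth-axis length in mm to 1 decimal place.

12074.1 mm

Specimen A: true varve count = 14958 − 2 + 17 = 14973.
A: 8877.1 mm over 14973 years gives 8877.1 / 14973 ≈ 0.593 mm/year.
For B, 0.593 mm/year × 20361 years = 12074.1 mm.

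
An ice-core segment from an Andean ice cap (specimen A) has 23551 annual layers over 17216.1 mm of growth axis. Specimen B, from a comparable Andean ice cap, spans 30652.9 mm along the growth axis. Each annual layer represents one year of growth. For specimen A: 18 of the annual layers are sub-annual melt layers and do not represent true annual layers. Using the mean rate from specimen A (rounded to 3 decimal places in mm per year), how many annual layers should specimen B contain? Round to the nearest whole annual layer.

41876 annual layers

Specimen A: correcting the raw count gives 23551 − 18 = 23533 true annual layers.
A: 17216.1 mm over 23533 years gives 17216.1 / 23533 ≈ 0.732 mm/yr.
For B, 30652.9 / 0.732 = 41875.55 years ≈ 41876 annual layers.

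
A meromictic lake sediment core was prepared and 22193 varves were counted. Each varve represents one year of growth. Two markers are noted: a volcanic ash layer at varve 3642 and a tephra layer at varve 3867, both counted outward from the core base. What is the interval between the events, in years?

3867 − 3642 = 225 varves lie between the two events.
That is 225 years at one varve per year.

225 years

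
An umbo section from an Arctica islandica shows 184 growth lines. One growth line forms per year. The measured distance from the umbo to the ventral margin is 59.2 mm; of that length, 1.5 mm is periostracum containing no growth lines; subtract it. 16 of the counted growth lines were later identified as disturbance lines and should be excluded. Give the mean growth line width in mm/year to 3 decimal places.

Adjusted count: 184 − 16 = 168 growth lines.
Removing the 1.5 mm offcut leaves 59.2 − 1.5 = 57.7 mm.
57.7 mm over 168 years gives 57.7 / 168 ≈ 0.343 mm/year.

0.343 mm/year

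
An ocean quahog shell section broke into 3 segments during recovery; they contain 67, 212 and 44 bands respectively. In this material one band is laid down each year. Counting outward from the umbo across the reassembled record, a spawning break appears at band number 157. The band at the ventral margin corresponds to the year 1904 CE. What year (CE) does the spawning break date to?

Total bands = 67 + 212 + 44 = 323.
The spawning break sits at band 157 from the umbo, so 323 − 157 = 166 bands formed after it.
Counting back 166 years from 1904 CE places the spawning break in 1904 − 166 = 1738 CE.

1738 CE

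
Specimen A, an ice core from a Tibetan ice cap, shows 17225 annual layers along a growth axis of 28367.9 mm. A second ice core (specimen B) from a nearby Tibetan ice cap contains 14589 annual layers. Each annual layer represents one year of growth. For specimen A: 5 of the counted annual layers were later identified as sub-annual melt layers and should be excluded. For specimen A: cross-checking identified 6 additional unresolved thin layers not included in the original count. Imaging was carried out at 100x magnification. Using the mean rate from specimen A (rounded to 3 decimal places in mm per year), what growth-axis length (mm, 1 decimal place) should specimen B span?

24028.1 mm

Specimen A: true annual layer count = 17225 − 5 + 6 = 17226.
A: Mean rate = 28367.9 mm / 17226 years ≈ 1.647 mm per year.
For B, 1.647 mm/year × 14589 years = 24028.1 mm.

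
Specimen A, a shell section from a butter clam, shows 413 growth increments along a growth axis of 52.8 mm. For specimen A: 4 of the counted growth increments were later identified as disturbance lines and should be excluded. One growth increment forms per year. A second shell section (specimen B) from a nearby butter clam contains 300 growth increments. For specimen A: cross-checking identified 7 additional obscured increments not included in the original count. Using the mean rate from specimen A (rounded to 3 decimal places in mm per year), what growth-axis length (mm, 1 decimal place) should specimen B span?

38.1 mm

Specimen A: correcting the raw count gives 413 − 4 + 7 = 416 true growth increments.
A: Mean rate = 52.8 mm / 416 years ≈ 0.127 mm per year.
For B, 0.127 mm/year × 300 years = 38.1 mm.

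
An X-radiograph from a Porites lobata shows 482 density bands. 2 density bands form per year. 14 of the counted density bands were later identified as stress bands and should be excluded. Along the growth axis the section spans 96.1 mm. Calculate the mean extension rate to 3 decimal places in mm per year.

True density band count = 482 − 14 = 468.
With 2 density bands per year, 468 / 2 = 234 years.
96.1 mm over 234 years gives 96.1 / 234 ≈ 0.411 mm per year.

0.411 mm per year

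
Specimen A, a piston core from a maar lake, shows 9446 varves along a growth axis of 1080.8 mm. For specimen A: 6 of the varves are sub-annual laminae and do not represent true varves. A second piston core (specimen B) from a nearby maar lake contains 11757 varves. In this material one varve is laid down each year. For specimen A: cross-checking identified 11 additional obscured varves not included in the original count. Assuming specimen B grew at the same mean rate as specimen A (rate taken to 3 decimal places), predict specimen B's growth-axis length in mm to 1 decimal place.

Specimen A: true varve count = 9446 − 6 + 11 = 9451.
A: Extension rate ≈ 1080.8 / 9451 = 0.114 mm per year.
For B, 0.114 mm/year × 11757 years = 1340.3 mm.

1340.3 mm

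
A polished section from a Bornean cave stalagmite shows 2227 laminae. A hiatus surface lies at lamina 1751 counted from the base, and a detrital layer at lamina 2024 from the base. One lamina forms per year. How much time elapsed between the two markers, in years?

273 yr

The two markers are separated by 2024 − 1751 = 273 laminae.
One lamina per year makes the interval 273 years.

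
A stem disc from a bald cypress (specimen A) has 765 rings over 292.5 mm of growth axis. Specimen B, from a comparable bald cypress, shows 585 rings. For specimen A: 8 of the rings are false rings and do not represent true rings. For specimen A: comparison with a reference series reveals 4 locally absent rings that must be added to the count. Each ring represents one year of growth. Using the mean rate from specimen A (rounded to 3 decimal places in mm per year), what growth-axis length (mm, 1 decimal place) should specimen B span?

224.6 mm

Specimen A: correcting the raw count gives 765 − 8 + 4 = 761 true rings.
A: 292.5 mm over 761 years gives 292.5 / 761 ≈ 0.384 mm per year.
Length of B = 0.384 × 585 = 224.6 mm.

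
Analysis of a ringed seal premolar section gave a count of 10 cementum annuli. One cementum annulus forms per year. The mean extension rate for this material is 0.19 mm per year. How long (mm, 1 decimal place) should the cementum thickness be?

The record spans 10 years at 0.19 mm per year.
10 years at 0.19 mm/year gives 0.19 × 10 = 1.9 mm.

1.9 mm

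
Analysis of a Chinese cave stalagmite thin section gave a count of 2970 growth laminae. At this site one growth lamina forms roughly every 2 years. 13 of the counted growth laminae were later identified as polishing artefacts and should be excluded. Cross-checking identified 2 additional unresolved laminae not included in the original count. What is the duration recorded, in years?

5918 years

After corrections the count is 2970 − 13 + 2 = 2959 growth laminae.
At 2 years per growth lamina, 2959 × 2 = 5918 years.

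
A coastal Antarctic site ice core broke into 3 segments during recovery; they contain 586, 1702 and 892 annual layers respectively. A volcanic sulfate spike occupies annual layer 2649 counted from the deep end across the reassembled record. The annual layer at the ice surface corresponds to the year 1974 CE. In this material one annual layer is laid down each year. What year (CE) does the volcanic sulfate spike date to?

Total annual layers = 586 + 1702 + 892 = 3180.
Between annual layer 2649 and the ice surface there are 3180 − 2649 = 531 annual layers.
1974 − 531 = 1443 CE.

1443 CE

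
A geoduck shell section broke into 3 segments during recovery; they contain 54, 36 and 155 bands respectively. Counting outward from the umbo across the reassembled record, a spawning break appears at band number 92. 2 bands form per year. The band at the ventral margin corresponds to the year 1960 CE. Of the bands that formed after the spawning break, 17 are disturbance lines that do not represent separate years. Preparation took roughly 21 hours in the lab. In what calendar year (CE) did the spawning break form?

Total bands = 54 + 36 + 155 = 245.
The spawning break sits at band 92 from the umbo, so 245 − 92 = 153 bands formed after it.
Excluding 17 false bands: 153 − 17 = 136.
With 2 bands per year, 136 / 2 = 68 years.
The band at the ventral margin is 1960 CE, so the spawning break dates to 1960 − 68 = 1892 CE.

1892 CE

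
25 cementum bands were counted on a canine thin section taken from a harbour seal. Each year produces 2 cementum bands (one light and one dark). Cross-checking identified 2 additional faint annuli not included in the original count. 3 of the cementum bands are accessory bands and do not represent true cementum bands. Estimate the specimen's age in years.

12 years

After corrections the count is 25 − 3 + 2 = 24 cementum bands.
Dividing by 2 cementum bands per year: 24 / 2 = 12 years.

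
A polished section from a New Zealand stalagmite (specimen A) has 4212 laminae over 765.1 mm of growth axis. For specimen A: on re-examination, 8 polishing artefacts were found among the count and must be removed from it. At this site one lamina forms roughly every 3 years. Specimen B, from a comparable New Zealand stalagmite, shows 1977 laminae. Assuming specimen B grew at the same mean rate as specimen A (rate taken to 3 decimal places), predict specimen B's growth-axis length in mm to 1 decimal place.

361.8 mm

Specimen A: adjusted count: 4212 − 8 = 4204 laminae.
Specimen A: at 3 years per lamina, 4204 × 3 = 12612 years.
A: 765.1 mm over 12612 years gives 765.1 / 12612 ≈ 0.061 mm/yr.
Specimen B: 1977 laminae at 3 years each span 1977 × 3 = 5931 years. Length of B = 0.061 × 5931 = 361.8 mm.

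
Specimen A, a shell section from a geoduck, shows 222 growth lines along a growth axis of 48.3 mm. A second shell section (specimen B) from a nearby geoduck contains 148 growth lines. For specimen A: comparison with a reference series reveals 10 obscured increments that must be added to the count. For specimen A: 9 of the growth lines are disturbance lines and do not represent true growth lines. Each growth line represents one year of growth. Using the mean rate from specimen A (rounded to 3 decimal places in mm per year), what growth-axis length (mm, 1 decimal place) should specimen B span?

32.1 mm

Specimen A: after corrections the count is 222 − 9 + 10 = 223 growth lines.
A: Extension rate ≈ 48.3 / 223 = 0.217 mm per year.
For B, 0.217 mm/year × 148 years = 32.1 mm.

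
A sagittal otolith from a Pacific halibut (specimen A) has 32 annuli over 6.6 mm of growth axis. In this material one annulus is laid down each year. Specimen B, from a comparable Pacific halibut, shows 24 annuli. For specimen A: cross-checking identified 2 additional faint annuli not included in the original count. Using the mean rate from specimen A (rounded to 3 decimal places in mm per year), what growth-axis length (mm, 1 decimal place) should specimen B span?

4.7 mm

Specimen A: true annulus count = 32 + 2 = 34.
A: 6.6 mm over 34 years gives 6.6 / 34 ≈ 0.194 mm/year.
For B, 0.194 mm/year × 24 years = 4.7 mm.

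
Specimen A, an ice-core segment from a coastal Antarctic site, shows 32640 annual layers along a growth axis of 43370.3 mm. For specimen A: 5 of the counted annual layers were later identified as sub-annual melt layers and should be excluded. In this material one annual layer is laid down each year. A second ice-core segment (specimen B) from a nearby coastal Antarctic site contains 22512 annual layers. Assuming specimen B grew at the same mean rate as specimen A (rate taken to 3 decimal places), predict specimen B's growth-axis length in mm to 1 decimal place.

Specimen A: true annual layer count = 32640 − 5 = 32635.
A: Mean rate = 43370.3 mm / 32635 years ≈ 1.329 mm per year.
For B, 1.329 mm/year × 22512 years = 29918.4 mm.

29918.4 mm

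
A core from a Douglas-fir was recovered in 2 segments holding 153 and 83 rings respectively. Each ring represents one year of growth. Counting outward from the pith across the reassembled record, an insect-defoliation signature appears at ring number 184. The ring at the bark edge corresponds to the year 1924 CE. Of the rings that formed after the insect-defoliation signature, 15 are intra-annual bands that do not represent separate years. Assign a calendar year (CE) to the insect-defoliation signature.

1887 CE

Total rings = 153 + 83 = 236.
236 − 184 = 52 rings lie beyond the insect-defoliation signature toward the bark edge.
Removing the 15 false rings leaves 52 − 15 = 37 true rings beyond the insect-defoliation signature.
1924 − 37 = 1887 CE.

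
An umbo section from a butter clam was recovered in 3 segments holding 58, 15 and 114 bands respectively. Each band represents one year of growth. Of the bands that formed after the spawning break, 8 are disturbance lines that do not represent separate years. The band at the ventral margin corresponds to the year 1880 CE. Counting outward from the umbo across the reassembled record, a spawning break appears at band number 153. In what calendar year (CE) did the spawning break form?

Total bands = 58 + 15 + 114 = 187.
The spawning break sits at band 153 from the umbo, so 187 − 153 = 34 bands formed after it.
Removing the 8 false bands leaves 34 − 8 = 26 true bands beyond the spawning break.
Counting back 26 years from 1880 CE places the spawning break in 1880 − 26 = 1854 CE.

1854 CE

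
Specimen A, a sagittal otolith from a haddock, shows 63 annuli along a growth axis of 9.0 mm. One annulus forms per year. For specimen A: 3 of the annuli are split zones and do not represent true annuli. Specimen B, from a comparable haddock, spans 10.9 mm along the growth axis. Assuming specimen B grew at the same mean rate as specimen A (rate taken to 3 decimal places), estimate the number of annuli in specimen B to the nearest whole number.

73 annuli

Specimen A: adjusted count: 63 − 3 = 60 annuli.
A: Extension rate ≈ 9.0 / 60 = 0.150 mm/yr.
B spans 10.9 / 0.150 = 72.67 years ≈ 73 annuli.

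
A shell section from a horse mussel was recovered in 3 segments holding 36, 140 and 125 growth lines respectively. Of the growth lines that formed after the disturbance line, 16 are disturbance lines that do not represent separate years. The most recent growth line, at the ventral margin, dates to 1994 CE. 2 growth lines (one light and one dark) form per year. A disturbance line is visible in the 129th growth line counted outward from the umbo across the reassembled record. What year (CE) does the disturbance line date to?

1916 CE

Total growth lines = 36 + 140 + 125 = 301.
Between growth line 129 and the ventral margin there are 301 − 129 = 172 growth lines.
Removing the 16 false growth lines leaves 172 − 16 = 156 true growth lines beyond the disturbance line.
With 2 growth lines per year, 156 / 2 = 78 years.
1994 − 78 = 1916 CE.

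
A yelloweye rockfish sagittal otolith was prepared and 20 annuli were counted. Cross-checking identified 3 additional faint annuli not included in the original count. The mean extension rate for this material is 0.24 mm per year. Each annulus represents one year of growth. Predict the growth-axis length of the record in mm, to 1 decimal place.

5.5 mm

True annulus count = 20 + 3 = 23.
Predicted length = 0.24 mm/year × 23 years = 5.5 mm.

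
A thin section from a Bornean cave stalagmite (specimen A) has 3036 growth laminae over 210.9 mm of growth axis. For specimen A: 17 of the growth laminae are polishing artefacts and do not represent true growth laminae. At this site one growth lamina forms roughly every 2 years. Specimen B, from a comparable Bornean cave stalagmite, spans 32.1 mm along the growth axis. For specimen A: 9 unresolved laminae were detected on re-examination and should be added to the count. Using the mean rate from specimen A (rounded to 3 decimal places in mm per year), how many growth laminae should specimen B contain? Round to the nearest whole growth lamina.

Specimen A: adjusted count: 3036 − 17 + 9 = 3028 growth laminae.
Specimen A: 3028 growth laminae at 2 years each span 3028 × 2 = 6056 years.
A: 210.9 mm over 6056 years gives 210.9 / 6056 ≈ 0.035 mm per year.
B spans 32.1 / 0.035 = 917.14 years; at 2 years per growth lamina that is 917.14 / 2 ≈ 459 growth laminae.

459 growth laminae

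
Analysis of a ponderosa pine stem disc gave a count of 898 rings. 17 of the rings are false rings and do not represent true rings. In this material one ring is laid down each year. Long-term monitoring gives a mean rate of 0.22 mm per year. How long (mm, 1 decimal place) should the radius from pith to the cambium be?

193.8 mm

After corrections the count is 898 − 17 = 881 rings.
Predicted length = 0.22 mm/year × 881 years = 193.8 mm.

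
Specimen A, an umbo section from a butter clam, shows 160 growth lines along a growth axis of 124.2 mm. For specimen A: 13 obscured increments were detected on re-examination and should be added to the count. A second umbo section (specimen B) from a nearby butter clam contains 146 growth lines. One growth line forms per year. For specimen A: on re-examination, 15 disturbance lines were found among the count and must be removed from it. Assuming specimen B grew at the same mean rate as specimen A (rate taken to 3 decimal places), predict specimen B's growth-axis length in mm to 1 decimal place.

114.8 mm

Specimen A: after corrections the count is 160 − 15 + 13 = 158 growth lines.
A: 124.2 mm over 158 years gives 124.2 / 158 ≈ 0.786 mm/year.
Length of B = 0.786 × 146 = 114.8 mm.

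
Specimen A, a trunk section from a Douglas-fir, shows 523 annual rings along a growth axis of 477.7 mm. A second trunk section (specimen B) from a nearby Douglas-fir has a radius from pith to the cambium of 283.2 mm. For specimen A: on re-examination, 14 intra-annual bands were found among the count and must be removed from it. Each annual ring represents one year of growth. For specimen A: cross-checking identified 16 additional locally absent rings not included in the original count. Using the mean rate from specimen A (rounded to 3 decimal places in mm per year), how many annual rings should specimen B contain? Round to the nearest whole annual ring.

Specimen A: true annual ring count = 523 − 14 + 16 = 525.
A: Mean rate = 477.7 mm / 525 years ≈ 0.910 mm per year.
Specimen B: 283.2 mm / 0.910 mm per year = 311.21 years ≈ 311 annual rings.

311 annual rings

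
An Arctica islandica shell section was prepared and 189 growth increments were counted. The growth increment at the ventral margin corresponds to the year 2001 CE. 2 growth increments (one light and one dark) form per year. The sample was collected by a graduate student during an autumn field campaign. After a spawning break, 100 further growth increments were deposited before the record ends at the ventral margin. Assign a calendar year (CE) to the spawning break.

100 growth increments formed after the spawning break.
With 2 growth increments per year, 100 / 2 = 50 years.
Counting back 50 years from 2001 CE places the spawning break in 2001 − 50 = 1951 CE.

1951 CE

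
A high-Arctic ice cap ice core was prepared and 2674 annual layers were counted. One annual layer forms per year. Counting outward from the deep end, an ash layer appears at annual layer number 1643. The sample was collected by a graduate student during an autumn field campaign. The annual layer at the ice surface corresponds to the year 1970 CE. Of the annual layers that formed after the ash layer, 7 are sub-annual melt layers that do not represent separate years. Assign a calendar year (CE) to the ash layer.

The ash layer sits at annual layer 1643 from the deep end, so 2674 − 1643 = 1031 annual layers formed after it.
1031 − 7 false = 1024 true annual layers after the ash layer.
The annual layer at the ice surface is 1970 CE, so the ash layer dates to 1970 − 1024 = 946 CE.

946 CE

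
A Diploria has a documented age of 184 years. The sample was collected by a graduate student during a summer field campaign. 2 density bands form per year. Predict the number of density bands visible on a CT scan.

Expected density bands: 184 × 2 = 368.
So 368 density bands should be present.

368 density bands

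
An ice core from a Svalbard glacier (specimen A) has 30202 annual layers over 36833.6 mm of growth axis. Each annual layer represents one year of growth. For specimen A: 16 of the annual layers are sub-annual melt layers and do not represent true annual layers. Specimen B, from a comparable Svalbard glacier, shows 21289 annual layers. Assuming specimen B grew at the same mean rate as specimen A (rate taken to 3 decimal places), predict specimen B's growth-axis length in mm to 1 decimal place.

Specimen A: adjusted count: 30202 − 16 = 30186 annual layers.
A: 36833.6 mm over 30186 years gives 36833.6 / 30186 ≈ 1.220 mm per year.
Length of B = 1.220 × 21289 = 25972.6 mm.

25972.6 mm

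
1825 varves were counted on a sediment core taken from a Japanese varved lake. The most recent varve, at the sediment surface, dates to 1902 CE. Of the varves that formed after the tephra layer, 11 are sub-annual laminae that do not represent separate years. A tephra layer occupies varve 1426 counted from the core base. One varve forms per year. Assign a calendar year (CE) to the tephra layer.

The tephra layer sits at varve 1426 from the core base, so 1825 − 1426 = 399 varves formed after it.
Removing the 11 false varves leaves 399 − 11 = 388 true varves beyond the tephra layer.
Counting back 388 years from 1902 CE places the tephra layer in 1902 − 388 = 1514 CE.

1514 CE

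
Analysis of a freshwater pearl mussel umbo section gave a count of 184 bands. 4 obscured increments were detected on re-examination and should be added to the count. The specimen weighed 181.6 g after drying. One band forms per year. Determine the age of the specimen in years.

After corrections the count is 184 + 4 = 188 bands.
With a one-to-one band periodicity this is 188 years.

188 years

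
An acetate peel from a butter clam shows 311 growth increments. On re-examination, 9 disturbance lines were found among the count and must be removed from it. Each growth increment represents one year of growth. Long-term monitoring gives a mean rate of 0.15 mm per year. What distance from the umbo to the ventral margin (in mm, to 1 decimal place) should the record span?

45.3 mm

After corrections the count is 311 − 9 = 302 growth increments.
Length ≈ 0.15 × 302 = 45.3 mm.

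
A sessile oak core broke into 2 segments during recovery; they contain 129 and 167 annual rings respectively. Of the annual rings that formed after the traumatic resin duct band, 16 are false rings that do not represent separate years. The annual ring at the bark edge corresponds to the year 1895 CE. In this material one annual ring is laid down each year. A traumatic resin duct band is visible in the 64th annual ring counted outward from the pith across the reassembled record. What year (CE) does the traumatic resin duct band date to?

1679 CE

Total annual rings = 129 + 167 = 296.
Between annual ring 64 and the bark edge there are 296 − 64 = 232 annual rings.
232 − 16 false = 216 true annual rings after the traumatic resin duct band.
Counting back 216 years from 1895 CE places the traumatic resin duct band in 1895 − 216 = 1679 CE.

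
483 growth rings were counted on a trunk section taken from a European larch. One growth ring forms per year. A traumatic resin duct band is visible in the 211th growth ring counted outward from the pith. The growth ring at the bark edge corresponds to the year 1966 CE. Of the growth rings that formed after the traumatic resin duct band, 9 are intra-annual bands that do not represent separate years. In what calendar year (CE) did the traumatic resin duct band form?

1703 CE

The traumatic resin duct band sits at growth ring 211 from the pith, so 483 − 211 = 272 growth rings formed after it.
Excluding 9 false growth rings: 272 − 9 = 263.
Counting back 263 years from 1966 CE places the traumatic resin duct band in 1966 − 263 = 1703 CE.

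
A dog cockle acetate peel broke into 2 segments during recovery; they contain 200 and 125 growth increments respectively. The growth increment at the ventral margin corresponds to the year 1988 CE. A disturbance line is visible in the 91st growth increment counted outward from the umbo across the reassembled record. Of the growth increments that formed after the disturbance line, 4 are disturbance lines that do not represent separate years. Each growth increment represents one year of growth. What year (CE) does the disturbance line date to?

Total growth increments = 200 + 125 = 325.
Between growth increment 91 and the ventral margin there are 325 − 91 = 234 growth increments.
234 − 4 false = 230 true growth increments after the disturbance line.
Counting back 230 years from 1988 CE places the disturbance line in 1988 − 230 = 1758 CE.

1758 CE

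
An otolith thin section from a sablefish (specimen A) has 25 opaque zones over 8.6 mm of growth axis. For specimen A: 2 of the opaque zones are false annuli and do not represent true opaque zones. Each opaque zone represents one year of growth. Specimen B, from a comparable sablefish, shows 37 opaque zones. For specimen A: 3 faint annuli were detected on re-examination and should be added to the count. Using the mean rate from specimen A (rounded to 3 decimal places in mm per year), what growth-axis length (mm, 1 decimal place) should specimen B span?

Specimen A: after corrections the count is 25 − 2 + 3 = 26 opaque zones.
A: Extension rate ≈ 8.6 / 26 = 0.331 mm/year.
B's length ≈ 0.331 × 37 = 12.2 mm.

12.2 mm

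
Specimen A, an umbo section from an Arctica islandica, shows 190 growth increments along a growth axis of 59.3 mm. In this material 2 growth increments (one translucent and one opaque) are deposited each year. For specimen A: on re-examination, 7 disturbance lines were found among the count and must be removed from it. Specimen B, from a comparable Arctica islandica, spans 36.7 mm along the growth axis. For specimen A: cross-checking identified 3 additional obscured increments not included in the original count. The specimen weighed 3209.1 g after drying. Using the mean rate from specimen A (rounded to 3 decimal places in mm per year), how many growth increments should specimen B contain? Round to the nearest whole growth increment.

Specimen A: correcting the raw count gives 190 − 7 + 3 = 186 true growth increments.
Specimen A: with 2 growth increments per year, 186 / 2 = 93 years.
A: Extension rate ≈ 59.3 / 93 = 0.638 mm/year.
B spans 36.7 / 0.638 = 57.52 years; at 2 growth increments per year that is 57.52 × 2 ≈ 115 growth increments.

115 growth increments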